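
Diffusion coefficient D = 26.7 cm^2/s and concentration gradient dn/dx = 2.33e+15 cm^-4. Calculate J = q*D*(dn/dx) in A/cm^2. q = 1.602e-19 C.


Step 1: J = q * D * (dn/dx)
Step 2: J = 1.602e-19 * 26.7 * 2.33e+15
Step 3: J = 9.97e-03 A/cm^2

9.97e-03


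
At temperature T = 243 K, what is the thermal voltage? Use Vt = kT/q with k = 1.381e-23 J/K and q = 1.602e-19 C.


Step 1: kT = 1.381e-23 * 243 = 3.35583e-21 J
Step 2: Vt = kT/q = 3.35583e-21 / 1.602e-19
Step 3: Vt = 0.02095 V

0.02095


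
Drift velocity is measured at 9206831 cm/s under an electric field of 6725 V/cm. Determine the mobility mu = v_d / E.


Step 1: mu = v_d / E
Step 2: mu = 9206831 / 6725
Step 3: mu = 1369.05 cm^2/(V*s)

1369.05


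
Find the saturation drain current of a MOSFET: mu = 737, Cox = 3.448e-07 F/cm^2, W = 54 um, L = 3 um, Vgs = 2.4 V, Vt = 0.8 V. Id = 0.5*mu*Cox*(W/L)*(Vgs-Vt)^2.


Step 1: Overdrive voltage Vov = Vgs - Vt = 2.4 - 0.8 = 1.6 V
Step 2: W/L = 54/3 = 18
Step 3: Id = 0.5 * 737 * 3.448e-07 * 18 * 1.6^2
Step 4: Id = 5.85e-03 A

5.85e-03


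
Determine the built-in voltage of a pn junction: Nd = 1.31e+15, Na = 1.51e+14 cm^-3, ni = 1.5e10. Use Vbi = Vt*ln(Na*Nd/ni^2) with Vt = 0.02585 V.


Step 1: Compute Na*Nd/ni^2 = 1.51e+14 * 1.31e+15 / (1.5e10)^2 = 8.7916e+08
Step 2: ln(8.7916e+08) = 20.5945
Step 3: Vbi = 0.02585 * 20.5945 = 0.532 V

0.532


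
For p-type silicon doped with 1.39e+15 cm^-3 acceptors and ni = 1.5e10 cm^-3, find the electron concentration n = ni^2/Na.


Step 1: Majority hole concentration p ≈ Na = 1.39e+15 cm^-3
Step 2: n = ni^2 / Na = (1.5e10)^2 / 1.39e+15
Step 3: n = 1.62e+05 cm^-3

1.62e+05


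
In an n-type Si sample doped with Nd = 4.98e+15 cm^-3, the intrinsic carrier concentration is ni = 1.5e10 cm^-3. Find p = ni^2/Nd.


Step 1: Since Nd >> ni, n ≈ Nd = 4.98e+15 cm^-3
Step 2: p = ni^2 / n = (1.5e10)^2 / 4.98e+15
Step 3: p = 2.25e20 / 4.98e+15 = 4.52e+04 cm^-3

4.52e+04


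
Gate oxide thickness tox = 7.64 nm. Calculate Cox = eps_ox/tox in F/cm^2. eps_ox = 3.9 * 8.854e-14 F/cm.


Step 1: eps_ox = 3.9 * 8.854e-14 = 3.45306e-13 F/cm
Step 2: tox in cm = 7.64 nm * 1e-7 = 7.6400e-07 cm
Step 3: Cox = 3.45306e-13 / 7.6400e-07 = 4.52e-07 F/cm^2

4.52e-07


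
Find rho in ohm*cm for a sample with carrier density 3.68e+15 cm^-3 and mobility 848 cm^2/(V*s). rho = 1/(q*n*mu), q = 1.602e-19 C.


Step 1: sigma = q * n * mu = 1.602e-19 * 3.68e+15 * 848 = 4.99927e-01 S/cm
Step 2: rho = 1 / sigma = 1 / 4.99927e-01 = 2 ohm*cm

2


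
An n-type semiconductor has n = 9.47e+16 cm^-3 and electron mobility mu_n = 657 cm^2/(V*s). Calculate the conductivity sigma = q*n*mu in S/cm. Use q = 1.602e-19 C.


Step 1: sigma = q * n * mu
Step 2: sigma = 1.602e-19 * 9.47e+16 * 657
Step 3: sigma = 9.967e+00 S/cm

9.967e+00


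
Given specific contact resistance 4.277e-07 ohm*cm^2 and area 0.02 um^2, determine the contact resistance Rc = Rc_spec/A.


Step 1: Convert area to cm^2: 0.02 um^2 = 2.0000e-10 cm^2
Step 2: Rc = Rc_spec / A = 4.277e-07 / 2.0000e-10
Step 3: Rc = 2.14e+03 ohms

2.14e+03


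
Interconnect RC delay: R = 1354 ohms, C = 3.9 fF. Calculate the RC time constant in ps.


Step 1: tau = R * C
Step 2: tau = 1354 * 3.9 fF = 1354 * 3.9e-15 F
Step 3: tau = 5.2806e-12 s = 5.2806 ps

5.2806


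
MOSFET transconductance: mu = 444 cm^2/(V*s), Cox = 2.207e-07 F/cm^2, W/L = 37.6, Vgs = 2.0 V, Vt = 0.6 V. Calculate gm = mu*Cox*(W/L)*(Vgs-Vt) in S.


Step 1: Vov = Vgs - Vt = 2.0 - 0.6 = 1.4 V
Step 2: gm = mu * Cox * (W/L) * Vov
Step 3: gm = 444 * 2.207e-07 * 37.6 * 1.4 = 5.16e-03 S

5.16e-03


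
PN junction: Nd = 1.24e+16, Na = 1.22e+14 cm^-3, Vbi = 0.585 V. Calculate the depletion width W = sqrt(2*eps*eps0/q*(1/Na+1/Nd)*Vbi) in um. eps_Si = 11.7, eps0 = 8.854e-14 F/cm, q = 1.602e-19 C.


Step 1: 1/Na + 1/Nd = 1/1.22e+14 + 1/1.24e+16 = 8.27737e-15
Step 2: 2*eps*eps0/q = 2*11.7*8.854e-14/1.602e-19 = 1.293281e+07
Step 3: W^2 = 1.293281e+07 * 8.27737e-15 * 0.585 = 6.26240e-08
Step 4: W = sqrt(6.26240e-08) = 2.502e-04 cm = 2.502 um

2.502


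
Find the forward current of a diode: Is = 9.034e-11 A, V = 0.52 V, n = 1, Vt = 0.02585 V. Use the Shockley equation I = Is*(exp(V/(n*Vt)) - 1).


Step 1: V/(n*Vt) = 0.52/(1*0.02585) = 20.1161
Step 2: exp(20.1161) = 5.4489e+08
Step 3: I = 9.034e-11 * (5.4489e+08 - 1) = 4.92e-02 A

4.92e-02


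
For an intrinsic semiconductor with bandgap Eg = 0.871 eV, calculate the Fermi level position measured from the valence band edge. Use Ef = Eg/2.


Step 1: For an intrinsic semiconductor, the Fermi level sits at midgap.
Step 2: Ef = Eg / 2 = 0.871 / 2 = 0.4355 eV

0.4355


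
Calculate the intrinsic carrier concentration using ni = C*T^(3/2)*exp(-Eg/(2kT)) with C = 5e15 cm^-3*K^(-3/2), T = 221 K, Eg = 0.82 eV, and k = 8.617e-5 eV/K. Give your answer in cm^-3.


Step 1: Compute kT = 8.617e-5 * 221 = 0.01904357 eV
Step 2: Exponent = -Eg/(2kT) = -0.82/(2*0.01904357) = -21.52958
Step 3: T^(3/2) = 221^1.5 = 3285.40
Step 4: ni = 5e15 * 3285.40 * exp(-21.52958) = 7.33e+09 cm^-3

7.33e+09


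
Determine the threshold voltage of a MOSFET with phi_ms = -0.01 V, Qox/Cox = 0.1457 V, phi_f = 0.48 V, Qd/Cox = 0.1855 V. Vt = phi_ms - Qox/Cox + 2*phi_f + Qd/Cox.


Step 1: Vt = phi_ms - Qox/Cox + 2*phi_f + Qd/Cox
Step 2: Vt = -0.01 - 0.1457 + 2*0.48 + 0.1855
Step 3: Vt = -0.01 - 0.1457 + 0.96 + 0.1855
Step 4: Vt = 0.9898 V

0.9898


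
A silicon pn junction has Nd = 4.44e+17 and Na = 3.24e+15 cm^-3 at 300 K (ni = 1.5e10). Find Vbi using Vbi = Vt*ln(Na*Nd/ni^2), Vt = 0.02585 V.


Step 1: Compute Na*Nd/ni^2 = 3.24e+15 * 4.44e+17 / (1.5e10)^2 = 6.3936e+12
Step 2: ln(6.3936e+12) = 29.4863
Step 3: Vbi = 0.02585 * 29.4863 = 0.762 V

0.762


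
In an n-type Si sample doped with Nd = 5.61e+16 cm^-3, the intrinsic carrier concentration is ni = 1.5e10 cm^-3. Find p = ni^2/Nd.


Step 1: Since Nd >> ni, n ≈ Nd = 5.61e+16 cm^-3
Step 2: p = ni^2 / n = (1.5e10)^2 / 5.61e+16
Step 3: p = 2.25e20 / 5.61e+16 = 4.01e+03 cm^-3

4.01e+03


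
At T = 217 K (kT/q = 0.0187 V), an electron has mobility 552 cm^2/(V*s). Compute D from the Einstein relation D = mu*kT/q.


Step 1: D = mu * (kT/q)
Step 2: D = 552 * 0.0187
Step 3: D = 10.32 cm^2/s

10.32


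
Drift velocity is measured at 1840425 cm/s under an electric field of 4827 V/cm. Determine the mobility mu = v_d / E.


Step 1: mu = v_d / E
Step 2: mu = 1840425 / 4827
Step 3: mu = 381.28 cm^2/(V*s)

381.28


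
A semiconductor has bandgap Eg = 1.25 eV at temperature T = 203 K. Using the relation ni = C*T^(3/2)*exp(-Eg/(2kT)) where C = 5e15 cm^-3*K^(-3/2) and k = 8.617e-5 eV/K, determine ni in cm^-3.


Step 1: Compute kT = 8.617e-5 * 203 = 0.01749251 eV
Step 2: Exponent = -Eg/(2kT) = -1.25/(2*0.01749251) = -35.72958
Step 3: T^(3/2) = 203^1.5 = 2892.30
Step 4: ni = 5e15 * 2892.30 * exp(-35.72958) = 4.40e+03 cm^-3

4.40e+03


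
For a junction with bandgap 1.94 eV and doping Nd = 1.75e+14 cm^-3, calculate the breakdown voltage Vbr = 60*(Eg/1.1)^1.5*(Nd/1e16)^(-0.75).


Step 1: Eg/1.1 = 1.94/1.1 = 1.763636
Step 2: (Eg/1.1)^1.5 = 1.763636^1.5 = 2.342143
Step 3: (Nd/1e16)^(-0.75) = (0.0175)^(-0.75) = 20.783633
Step 4: Vbr = 60 * 2.342143 * 20.783633 = 2920.7 V

2920.7


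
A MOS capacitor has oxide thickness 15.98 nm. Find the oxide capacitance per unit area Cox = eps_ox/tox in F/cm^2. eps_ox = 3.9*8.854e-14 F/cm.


Step 1: eps_ox = 3.9 * 8.854e-14 = 3.45306e-13 F/cm
Step 2: tox in cm = 15.98 nm * 1e-7 = 1.5980e-06 cm
Step 3: Cox = 3.45306e-13 / 1.5980e-06 = 2.16e-07 F/cm^2

2.16e-07


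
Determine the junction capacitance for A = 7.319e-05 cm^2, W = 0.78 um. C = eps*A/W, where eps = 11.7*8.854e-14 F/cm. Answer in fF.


Step 1: eps_Si = 11.7 * 8.854e-14 = 1.035918e-12 F/cm
Step 2: W in cm = 0.78 * 1e-4 = 7.80e-05 cm
Step 3: C = 1.035918e-12 * 7.319e-05 / 7.80e-05 = 9.720364e-13 F
Step 4: C = 972.04 fF

972.04


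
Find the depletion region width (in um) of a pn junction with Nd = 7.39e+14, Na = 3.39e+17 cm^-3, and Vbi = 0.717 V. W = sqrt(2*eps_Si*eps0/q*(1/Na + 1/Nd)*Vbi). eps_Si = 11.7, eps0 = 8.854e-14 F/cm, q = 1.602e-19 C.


Step 1: 1/Na + 1/Nd = 1/3.39e+17 + 1/7.39e+14 = 1.35613e-15
Step 2: 2*eps*eps0/q = 2*11.7*8.854e-14/1.602e-19 = 1.293281e+07
Step 3: W^2 = 1.293281e+07 * 1.35613e-15 * 0.717 = 1.25752e-08
Step 4: W = sqrt(1.25752e-08) = 1.121e-04 cm = 1.121 um

1.121


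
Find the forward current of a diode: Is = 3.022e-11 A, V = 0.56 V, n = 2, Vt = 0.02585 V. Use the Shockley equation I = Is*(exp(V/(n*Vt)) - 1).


Step 1: V/(n*Vt) = 0.56/(2*0.02585) = 10.8317
Step 2: exp(10.8317) = 5.0600e+04
Step 3: I = 3.022e-11 * (5.0600e+04 - 1) = 1.53e-06 A

1.53e-06


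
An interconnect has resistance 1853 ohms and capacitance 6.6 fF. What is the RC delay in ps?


Step 1: tau = R * C
Step 2: tau = 1853 * 6.6 fF = 1853 * 6.6e-15 F
Step 3: tau = 1.22298e-11 s = 12.2298 ps

12.2298


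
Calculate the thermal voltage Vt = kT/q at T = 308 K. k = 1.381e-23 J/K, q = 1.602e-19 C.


Step 1: kT = 1.381e-23 * 308 = 4.25348e-21 J
Step 2: Vt = kT/q = 4.25348e-21 / 1.602e-19
Step 3: Vt = 0.02655 V

0.02655


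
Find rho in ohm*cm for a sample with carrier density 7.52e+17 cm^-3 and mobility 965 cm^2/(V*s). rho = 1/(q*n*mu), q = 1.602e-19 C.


Step 1: sigma = q * n * mu = 1.602e-19 * 7.52e+17 * 965 = 1.16254e+02 S/cm
Step 2: rho = 1 / sigma = 1 / 1.16254e+02 = 0.008602 ohm*cm

0.008602


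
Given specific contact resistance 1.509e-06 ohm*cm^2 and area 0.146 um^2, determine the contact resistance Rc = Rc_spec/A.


Step 1: Convert area to cm^2: 0.146 um^2 = 1.4600e-09 cm^2
Step 2: Rc = Rc_spec / A = 1.509e-06 / 1.4600e-09
Step 3: Rc = 1.03e+03 ohms

1.03e+03


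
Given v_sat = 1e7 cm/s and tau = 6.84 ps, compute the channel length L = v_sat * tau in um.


Step 1: tau in seconds = 6.84 ps * 1e-12 = 6.8400e-12 s
Step 2: L = v_sat * tau = 1e7 * 6.8400e-12 = 6.8400e-05 cm
Step 3: L in um = 6.8400e-05 * 1e4 = 0.684 um

0.684


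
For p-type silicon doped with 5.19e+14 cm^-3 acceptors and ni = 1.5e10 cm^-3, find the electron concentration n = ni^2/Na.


Step 1: Majority hole concentration p ≈ Na = 5.19e+14 cm^-3
Step 2: n = ni^2 / Na = (1.5e10)^2 / 5.19e+14
Step 3: n = 4.34e+05 cm^-3

4.34e+05


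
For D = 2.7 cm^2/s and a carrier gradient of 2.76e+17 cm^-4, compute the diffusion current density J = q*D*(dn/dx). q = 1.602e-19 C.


Step 1: J = q * D * (dn/dx)
Step 2: J = 1.602e-19 * 2.7 * 2.76e+17
Step 3: J = 1.19e-01 A/cm^2

1.19e-01


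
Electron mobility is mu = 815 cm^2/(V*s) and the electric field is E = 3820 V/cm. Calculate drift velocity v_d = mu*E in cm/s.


Step 1: v_d = mu * E
Step 2: v_d = 815 * 3820 = 3113300
Step 3: v_d = 3.11e+06 cm/s

3.11e+06


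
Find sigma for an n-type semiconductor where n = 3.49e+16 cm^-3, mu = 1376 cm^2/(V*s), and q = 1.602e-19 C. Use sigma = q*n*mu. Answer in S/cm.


Step 1: sigma = q * n * mu
Step 2: sigma = 1.602e-19 * 3.49e+16 * 1376
Step 3: sigma = 7.693e+00 S/cm

7.693e+00


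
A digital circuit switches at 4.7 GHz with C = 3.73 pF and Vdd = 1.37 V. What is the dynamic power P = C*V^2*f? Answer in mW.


Step 1: V^2 = 1.37^2 = 1.8769 V^2
Step 2: P = C*V^2*f = 3.73e-12 F * 1.8769 * 4.7e9 Hz
Step 3: P = 3.29039339e-02 W
Step 4: P = 32.904 mW

32.904


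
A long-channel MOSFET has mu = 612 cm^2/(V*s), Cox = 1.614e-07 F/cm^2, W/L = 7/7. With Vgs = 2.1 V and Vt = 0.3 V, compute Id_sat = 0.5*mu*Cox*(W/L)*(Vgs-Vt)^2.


Step 1: Overdrive voltage Vov = Vgs - Vt = 2.1 - 0.3 = 1.8 V
Step 2: W/L = 7/7 = 1
Step 3: Id = 0.5 * 612 * 1.614e-07 * 1 * 1.8^2
Step 4: Id = 1.60e-04 A

1.60e-04


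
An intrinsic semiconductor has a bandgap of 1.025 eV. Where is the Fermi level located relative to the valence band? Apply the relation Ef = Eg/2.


Step 1: For an intrinsic semiconductor, the Fermi level sits at midgap.
Step 2: Ef = Eg / 2 = 1.025 / 2 = 0.5125 eV

0.5125


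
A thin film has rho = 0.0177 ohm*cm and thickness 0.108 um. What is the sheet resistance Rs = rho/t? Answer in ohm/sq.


Step 1: Convert thickness to cm: t = 0.108 um = 1.0800e-05 cm
Step 2: Rs = rho / t = 0.0177 / 1.0800e-05
Step 3: Rs = 1638.9 ohm/sq

1638.9


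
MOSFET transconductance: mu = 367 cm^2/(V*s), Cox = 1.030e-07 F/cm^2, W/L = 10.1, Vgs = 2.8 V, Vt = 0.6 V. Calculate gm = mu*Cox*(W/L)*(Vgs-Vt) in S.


Step 1: Vov = Vgs - Vt = 2.8 - 0.6 = 2.2 V
Step 2: gm = mu * Cox * (W/L) * Vov
Step 3: gm = 367 * 1.030e-07 * 10.1 * 2.2 = 8.40e-04 S

8.40e-04


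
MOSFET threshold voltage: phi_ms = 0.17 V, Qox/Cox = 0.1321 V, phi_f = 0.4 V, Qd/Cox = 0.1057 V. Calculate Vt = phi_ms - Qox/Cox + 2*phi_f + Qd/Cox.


Step 1: Vt = phi_ms - Qox/Cox + 2*phi_f + Qd/Cox
Step 2: Vt = 0.17 - 0.1321 + 2*0.4 + 0.1057
Step 3: Vt = 0.17 - 0.1321 + 0.8 + 0.1057
Step 4: Vt = 0.9436 V

0.9436


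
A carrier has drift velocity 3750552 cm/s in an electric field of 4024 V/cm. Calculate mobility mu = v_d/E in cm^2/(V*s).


Step 1: mu = v_d / E
Step 2: mu = 3750552 / 4024
Step 3: mu = 932.05 cm^2/(V*s)

932.05


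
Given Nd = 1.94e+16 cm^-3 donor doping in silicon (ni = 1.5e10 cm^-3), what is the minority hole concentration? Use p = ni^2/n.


Step 1: Since Nd >> ni, n ≈ Nd = 1.94e+16 cm^-3
Step 2: p = ni^2 / n = (1.5e10)^2 / 1.94e+16
Step 3: p = 2.25e20 / 1.94e+16 = 1.16e+04 cm^-3

1.16e+04


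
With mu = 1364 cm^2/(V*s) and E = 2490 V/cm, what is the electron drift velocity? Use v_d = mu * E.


Step 1: v_d = mu * E
Step 2: v_d = 1364 * 2490 = 3396360
Step 3: v_d = 3.40e+06 cm/s

3.40e+06


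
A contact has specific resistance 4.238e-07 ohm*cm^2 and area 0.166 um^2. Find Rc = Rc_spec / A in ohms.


Step 1: Convert area to cm^2: 0.166 um^2 = 1.6600e-09 cm^2
Step 2: Rc = Rc_spec / A = 4.238e-07 / 1.6600e-09
Step 3: Rc = 2.55e+02 ohms

2.55e+02


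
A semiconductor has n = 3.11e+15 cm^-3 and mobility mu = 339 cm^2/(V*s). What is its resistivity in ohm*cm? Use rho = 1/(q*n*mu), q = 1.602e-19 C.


Step 1: sigma = q * n * mu = 1.602e-19 * 3.11e+15 * 339 = 1.68897e-01 S/cm
Step 2: rho = 1 / sigma = 1 / 1.68897e-01 = 5.921 ohm*cm

5.921


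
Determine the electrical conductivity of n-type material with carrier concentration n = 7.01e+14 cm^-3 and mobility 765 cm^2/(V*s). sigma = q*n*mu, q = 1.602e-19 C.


Step 1: sigma = q * n * mu
Step 2: sigma = 1.602e-19 * 7.01e+14 * 765
Step 3: sigma = 8.591e-02 S/cm

8.591e-02


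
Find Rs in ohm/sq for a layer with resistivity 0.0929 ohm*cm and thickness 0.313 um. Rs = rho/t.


Step 1: Convert thickness to cm: t = 0.313 um = 3.1300e-05 cm
Step 2: Rs = rho / t = 0.0929 / 3.1300e-05
Step 3: Rs = 2968.1 ohm/sq

2968.1


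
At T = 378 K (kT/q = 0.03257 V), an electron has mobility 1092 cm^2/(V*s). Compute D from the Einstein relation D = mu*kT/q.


Step 1: D = mu * (kT/q)
Step 2: D = 1092 * 0.03257
Step 3: D = 35.57 cm^2/s

35.57


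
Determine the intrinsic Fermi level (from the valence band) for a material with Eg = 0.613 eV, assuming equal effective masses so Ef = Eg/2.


Step 1: For an intrinsic semiconductor, the Fermi level sits at midgap.
Step 2: Ef = Eg / 2 = 0.613 / 2 = 0.3065 eV

0.3065


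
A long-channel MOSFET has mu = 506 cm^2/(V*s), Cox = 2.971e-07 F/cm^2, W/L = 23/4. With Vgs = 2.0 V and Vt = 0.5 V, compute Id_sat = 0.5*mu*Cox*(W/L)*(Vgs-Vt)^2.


Step 1: Overdrive voltage Vov = Vgs - Vt = 2.0 - 0.5 = 1.5 V
Step 2: W/L = 23/4 = 5.75
Step 3: Id = 0.5 * 506 * 2.971e-07 * 5.75 * 1.5^2
Step 4: Id = 9.72e-04 A

9.72e-04


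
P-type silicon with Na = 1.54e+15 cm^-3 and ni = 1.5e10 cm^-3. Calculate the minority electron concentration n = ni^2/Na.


Step 1: Majority hole concentration p ≈ Na = 1.54e+15 cm^-3
Step 2: n = ni^2 / Na = (1.5e10)^2 / 1.54e+15
Step 3: n = 1.46e+05 cm^-3

1.46e+05


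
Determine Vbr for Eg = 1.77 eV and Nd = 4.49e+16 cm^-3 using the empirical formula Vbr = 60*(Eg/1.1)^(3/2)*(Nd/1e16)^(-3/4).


Step 1: Eg/1.1 = 1.77/1.1 = 1.609091
Step 2: (Eg/1.1)^1.5 = 1.609091^1.5 = 2.041131
Step 3: (Nd/1e16)^(-0.75) = (4.49)^(-0.75) = 0.324202
Step 4: Vbr = 60 * 2.041131 * 0.324202 = 39.7 V

39.7


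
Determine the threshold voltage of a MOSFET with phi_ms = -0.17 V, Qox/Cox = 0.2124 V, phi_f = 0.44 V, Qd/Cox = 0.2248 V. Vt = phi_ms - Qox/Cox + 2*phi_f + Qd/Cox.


Step 1: Vt = phi_ms - Qox/Cox + 2*phi_f + Qd/Cox
Step 2: Vt = -0.17 - 0.2124 + 2*0.44 + 0.2248
Step 3: Vt = -0.17 - 0.2124 + 0.88 + 0.2248
Step 4: Vt = 0.7224 V

0.7224


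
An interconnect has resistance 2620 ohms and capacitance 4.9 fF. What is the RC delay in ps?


Step 1: tau = R * C
Step 2: tau = 2620 * 4.9 fF = 2620 * 4.9e-15 F
Step 3: tau = 1.2838e-11 s = 12.838 ps

12.838


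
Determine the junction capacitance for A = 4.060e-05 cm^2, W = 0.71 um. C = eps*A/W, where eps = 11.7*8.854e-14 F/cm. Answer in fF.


Step 1: eps_Si = 11.7 * 8.854e-14 = 1.035918e-12 F/cm
Step 2: W in cm = 0.71 * 1e-4 = 7.10e-05 cm
Step 3: C = 1.035918e-12 * 4.060e-05 / 7.10e-05 = 5.923700e-13 F
Step 4: C = 592.37 fF

592.37


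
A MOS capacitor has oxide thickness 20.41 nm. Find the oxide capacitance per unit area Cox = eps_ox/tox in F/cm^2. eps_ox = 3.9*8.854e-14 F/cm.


Step 1: eps_ox = 3.9 * 8.854e-14 = 3.45306e-13 F/cm
Step 2: tox in cm = 20.41 nm * 1e-7 = 2.0410e-06 cm
Step 3: Cox = 3.45306e-13 / 2.0410e-06 = 1.69e-07 F/cm^2

1.69e-07


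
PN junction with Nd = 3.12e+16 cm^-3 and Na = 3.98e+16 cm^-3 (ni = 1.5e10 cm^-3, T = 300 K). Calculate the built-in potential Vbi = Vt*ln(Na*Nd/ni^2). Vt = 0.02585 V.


Step 1: Compute Na*Nd/ni^2 = 3.98e+16 * 3.12e+16 / (1.5e10)^2 = 5.5189e+12
Step 2: ln(5.5189e+12) = 29.3392
Step 3: Vbi = 0.02585 * 29.3392 = 0.758 V

0.758


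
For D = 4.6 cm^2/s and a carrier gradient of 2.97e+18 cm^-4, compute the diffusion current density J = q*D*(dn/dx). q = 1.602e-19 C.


Step 1: J = q * D * (dn/dx)
Step 2: J = 1.602e-19 * 4.6 * 2.97e+18
Step 3: J = 2.19e+00 A/cm^2

2.19e+00


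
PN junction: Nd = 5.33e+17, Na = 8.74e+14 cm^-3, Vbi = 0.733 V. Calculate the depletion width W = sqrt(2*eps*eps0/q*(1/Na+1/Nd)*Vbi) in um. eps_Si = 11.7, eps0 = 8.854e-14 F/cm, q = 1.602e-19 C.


Step 1: 1/Na + 1/Nd = 1/8.74e+14 + 1/5.33e+17 = 1.14604e-15
Step 2: 2*eps*eps0/q = 2*11.7*8.854e-14/1.602e-19 = 1.293281e+07
Step 3: W^2 = 1.293281e+07 * 1.14604e-15 * 0.733 = 1.08642e-08
Step 4: W = sqrt(1.08642e-08) = 1.042e-04 cm = 1.042 um

1.042


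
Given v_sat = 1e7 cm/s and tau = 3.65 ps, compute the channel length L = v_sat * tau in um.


Step 1: tau in seconds = 3.65 ps * 1e-12 = 3.6500e-12 s
Step 2: L = v_sat * tau = 1e7 * 3.6500e-12 = 3.6500e-05 cm
Step 3: L in um = 3.6500e-05 * 1e4 = 0.365 um

0.365


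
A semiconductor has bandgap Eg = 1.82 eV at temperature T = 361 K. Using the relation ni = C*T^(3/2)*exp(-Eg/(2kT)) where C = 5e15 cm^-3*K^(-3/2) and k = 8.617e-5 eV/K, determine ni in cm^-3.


Step 1: Compute kT = 8.617e-5 * 361 = 0.03110737 eV
Step 2: Exponent = -Eg/(2kT) = -1.82/(2*0.03110737) = -29.25352
Step 3: T^(3/2) = 361^1.5 = 6859.00
Step 4: ni = 5e15 * 6859.00 * exp(-29.25352) = 6.77e+06 cm^-3

6.77e+06


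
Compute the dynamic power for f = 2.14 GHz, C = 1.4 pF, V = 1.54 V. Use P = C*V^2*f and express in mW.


Step 1: V^2 = 1.54^2 = 2.3716 V^2
Step 2: P = C*V^2*f = 1.4e-12 F * 2.3716 * 2.14e9 Hz
Step 3: P = 7.1053136e-03 W
Step 4: P = 7.105 mW

7.105


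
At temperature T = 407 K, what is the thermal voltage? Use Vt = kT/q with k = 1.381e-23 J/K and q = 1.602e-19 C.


Step 1: kT = 1.381e-23 * 407 = 5.62067e-21 J
Step 2: Vt = kT/q = 5.62067e-21 / 1.602e-19
Step 3: Vt = 0.03509 V

0.03509


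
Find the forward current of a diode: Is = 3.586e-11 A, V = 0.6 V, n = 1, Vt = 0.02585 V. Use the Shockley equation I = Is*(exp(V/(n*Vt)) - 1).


Step 1: V/(n*Vt) = 0.6/(1*0.02585) = 23.2108
Step 2: exp(23.2108) = 1.2032e+10
Step 3: I = 3.586e-11 * (1.2032e+10 - 1) = 4.31e-01 A

4.31e-01


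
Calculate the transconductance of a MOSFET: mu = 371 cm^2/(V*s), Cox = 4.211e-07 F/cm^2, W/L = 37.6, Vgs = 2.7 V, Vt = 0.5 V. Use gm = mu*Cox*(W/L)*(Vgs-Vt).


Step 1: Vov = Vgs - Vt = 2.7 - 0.5 = 2.2 V
Step 2: gm = mu * Cox * (W/L) * Vov
Step 3: gm = 371 * 4.211e-07 * 37.6 * 2.2 = 1.29e-02 S

1.29e-02


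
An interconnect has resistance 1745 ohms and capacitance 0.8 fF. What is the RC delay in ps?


Step 1: tau = R * C
Step 2: tau = 1745 * 0.8 fF = 1745 * 8.0e-16 F
Step 3: tau = 1.396e-12 s = 1.396 ps

1.396


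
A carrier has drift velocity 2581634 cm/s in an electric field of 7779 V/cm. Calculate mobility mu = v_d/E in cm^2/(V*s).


Step 1: mu = v_d / E
Step 2: mu = 2581634 / 7779
Step 3: mu = 331.87 cm^2/(V*s)

331.87


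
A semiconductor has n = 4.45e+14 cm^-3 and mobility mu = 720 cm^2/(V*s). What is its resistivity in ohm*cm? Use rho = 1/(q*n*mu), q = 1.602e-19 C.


Step 1: sigma = q * n * mu = 1.602e-19 * 4.45e+14 * 720 = 5.13281e-02 S/cm
Step 2: rho = 1 / sigma = 1 / 5.13281e-02 = 19.48 ohm*cm

19.48


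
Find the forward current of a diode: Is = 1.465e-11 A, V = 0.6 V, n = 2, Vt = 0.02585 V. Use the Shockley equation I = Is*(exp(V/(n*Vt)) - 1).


Step 1: V/(n*Vt) = 0.6/(2*0.02585) = 11.6054
Step 2: exp(11.6054) = 1.0969e+05
Step 3: I = 1.465e-11 * (1.0969e+05 - 1) = 1.61e-06 A

1.61e-06


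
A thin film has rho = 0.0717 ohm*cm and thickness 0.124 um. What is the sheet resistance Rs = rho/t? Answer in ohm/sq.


Step 1: Convert thickness to cm: t = 0.124 um = 1.2400e-05 cm
Step 2: Rs = rho / t = 0.0717 / 1.2400e-05
Step 3: Rs = 5782.3 ohm/sq

5782.3


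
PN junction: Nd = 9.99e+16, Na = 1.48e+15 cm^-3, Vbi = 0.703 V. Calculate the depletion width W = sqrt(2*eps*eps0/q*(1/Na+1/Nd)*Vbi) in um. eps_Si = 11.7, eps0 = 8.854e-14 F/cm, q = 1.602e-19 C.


Step 1: 1/Na + 1/Nd = 1/1.48e+15 + 1/9.99e+16 = 6.85686e-16
Step 2: 2*eps*eps0/q = 2*11.7*8.854e-14/1.602e-19 = 1.293281e+07
Step 3: W^2 = 1.293281e+07 * 6.85686e-16 * 0.703 = 6.23410e-09
Step 4: W = sqrt(6.23410e-09) = 7.896e-05 cm = 0.7896 um

0.7896


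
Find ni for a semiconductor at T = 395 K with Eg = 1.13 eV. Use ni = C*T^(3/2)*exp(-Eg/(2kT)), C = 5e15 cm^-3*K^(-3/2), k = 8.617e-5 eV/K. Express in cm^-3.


Step 1: Compute kT = 8.617e-5 * 395 = 0.03403715 eV
Step 2: Exponent = -Eg/(2kT) = -1.13/(2*0.03403715) = -16.59951
Step 3: T^(3/2) = 395^1.5 = 7850.47
Step 4: ni = 5e15 * 7850.47 * exp(-16.59951) = 2.43e+12 cm^-3

2.43e+12


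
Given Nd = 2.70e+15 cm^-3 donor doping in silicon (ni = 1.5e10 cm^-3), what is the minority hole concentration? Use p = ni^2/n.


Step 1: Since Nd >> ni, n ≈ Nd = 2.70e+15 cm^-3
Step 2: p = ni^2 / n = (1.5e10)^2 / 2.70e+15
Step 3: p = 2.25e20 / 2.70e+15 = 8.33e+04 cm^-3

8.33e+04


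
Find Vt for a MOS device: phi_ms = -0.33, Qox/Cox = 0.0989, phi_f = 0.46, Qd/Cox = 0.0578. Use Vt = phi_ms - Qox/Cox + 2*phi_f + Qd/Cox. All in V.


Step 1: Vt = phi_ms - Qox/Cox + 2*phi_f + Qd/Cox
Step 2: Vt = -0.33 - 0.0989 + 2*0.46 + 0.0578
Step 3: Vt = -0.33 - 0.0989 + 0.92 + 0.0578
Step 4: Vt = 0.5489 V

0.5489


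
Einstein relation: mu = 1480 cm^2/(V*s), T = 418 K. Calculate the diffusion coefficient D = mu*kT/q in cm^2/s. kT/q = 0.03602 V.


Step 1: D = mu * (kT/q)
Step 2: D = 1480 * 0.03602
Step 3: D = 53.31 cm^2/s

53.31


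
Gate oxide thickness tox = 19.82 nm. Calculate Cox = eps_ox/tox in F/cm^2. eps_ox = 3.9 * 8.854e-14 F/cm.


Step 1: eps_ox = 3.9 * 8.854e-14 = 3.45306e-13 F/cm
Step 2: tox in cm = 19.82 nm * 1e-7 = 1.9820e-06 cm
Step 3: Cox = 3.45306e-13 / 1.9820e-06 = 1.74e-07 F/cm^2

1.74e-07


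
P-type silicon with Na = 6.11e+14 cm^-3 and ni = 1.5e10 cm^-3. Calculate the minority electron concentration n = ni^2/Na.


Step 1: Majority hole concentration p ≈ Na = 6.11e+14 cm^-3
Step 2: n = ni^2 / Na = (1.5e10)^2 / 6.11e+14
Step 3: n = 3.68e+05 cm^-3

3.68e+05


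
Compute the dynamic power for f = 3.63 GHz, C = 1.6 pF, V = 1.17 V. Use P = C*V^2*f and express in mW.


Step 1: V^2 = 1.17^2 = 1.3689 V^2
Step 2: P = C*V^2*f = 1.6e-12 F * 1.3689 * 3.63e9 Hz
Step 3: P = 7.9505712e-03 W
Step 4: P = 7.951 mW

7.951


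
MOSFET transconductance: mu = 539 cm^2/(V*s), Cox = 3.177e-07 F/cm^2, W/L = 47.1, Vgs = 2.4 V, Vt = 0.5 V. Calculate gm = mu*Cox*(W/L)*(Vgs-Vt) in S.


Step 1: Vov = Vgs - Vt = 2.4 - 0.5 = 1.9 V
Step 2: gm = mu * Cox * (W/L) * Vov
Step 3: gm = 539 * 3.177e-07 * 47.1 * 1.9 = 1.53e-02 S

1.53e-02


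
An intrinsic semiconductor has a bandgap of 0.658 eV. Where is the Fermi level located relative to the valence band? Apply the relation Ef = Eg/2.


Step 1: For an intrinsic semiconductor, the Fermi level sits at midgap.
Step 2: Ef = Eg / 2 = 0.658 / 2 = 0.329 eV

0.329


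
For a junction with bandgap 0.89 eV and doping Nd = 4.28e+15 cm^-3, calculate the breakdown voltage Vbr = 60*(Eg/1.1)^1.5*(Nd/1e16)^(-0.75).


Step 1: Eg/1.1 = 0.89/1.1 = 0.809091
Step 2: (Eg/1.1)^1.5 = 0.809091^1.5 = 0.727773
Step 3: (Nd/1e16)^(-0.75) = (0.428)^(-0.75) = 1.889806
Step 4: Vbr = 60 * 0.727773 * 1.889806 = 82.5 V

82.5


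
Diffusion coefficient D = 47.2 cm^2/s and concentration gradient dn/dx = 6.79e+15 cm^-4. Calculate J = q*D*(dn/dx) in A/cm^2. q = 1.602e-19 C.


Step 1: J = q * D * (dn/dx)
Step 2: J = 1.602e-19 * 47.2 * 6.79e+15
Step 3: J = 5.13e-02 A/cm^2

5.13e-02


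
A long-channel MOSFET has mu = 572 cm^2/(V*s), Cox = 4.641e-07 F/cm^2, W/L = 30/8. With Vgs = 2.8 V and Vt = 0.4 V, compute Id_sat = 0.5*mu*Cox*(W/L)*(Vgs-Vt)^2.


Step 1: Overdrive voltage Vov = Vgs - Vt = 2.8 - 0.4 = 2.4 V
Step 2: W/L = 30/8 = 3.75
Step 3: Id = 0.5 * 572 * 4.641e-07 * 3.75 * 2.4^2
Step 4: Id = 2.87e-03 A

2.87e-03


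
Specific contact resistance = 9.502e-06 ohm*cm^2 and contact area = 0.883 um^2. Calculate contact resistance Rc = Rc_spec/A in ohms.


Step 1: Convert area to cm^2: 0.883 um^2 = 8.8300e-09 cm^2
Step 2: Rc = Rc_spec / A = 9.502e-06 / 8.8300e-09
Step 3: Rc = 1.08e+03 ohms

1.08e+03


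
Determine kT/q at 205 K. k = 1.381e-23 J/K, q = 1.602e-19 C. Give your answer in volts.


Step 1: kT = 1.381e-23 * 205 = 2.83105e-21 J
Step 2: Vt = kT/q = 2.83105e-21 / 1.602e-19
Step 3: Vt = 0.01767 V

0.01767


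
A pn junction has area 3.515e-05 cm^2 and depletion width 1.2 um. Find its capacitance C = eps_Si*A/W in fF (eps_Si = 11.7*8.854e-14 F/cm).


Step 1: eps_Si = 11.7 * 8.854e-14 = 1.035918e-12 F/cm
Step 2: W in cm = 1.2 * 1e-4 = 1.20e-04 cm
Step 3: C = 1.035918e-12 * 3.515e-05 / 1.20e-04 = 3.034376e-13 F
Step 4: C = 303.44 fF

303.44


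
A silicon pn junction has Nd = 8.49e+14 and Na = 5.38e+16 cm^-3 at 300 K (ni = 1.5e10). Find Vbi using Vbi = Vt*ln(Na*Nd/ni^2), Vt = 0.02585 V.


Step 1: Compute Na*Nd/ni^2 = 5.38e+16 * 8.49e+14 / (1.5e10)^2 = 2.0301e+11
Step 2: ln(2.0301e+11) = 26.0365
Step 3: Vbi = 0.02585 * 26.0365 = 0.673 V

0.673


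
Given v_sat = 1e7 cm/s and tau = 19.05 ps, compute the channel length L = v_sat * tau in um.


Step 1: tau in seconds = 19.05 ps * 1e-12 = 1.9050e-11 s
Step 2: L = v_sat * tau = 1e7 * 1.9050e-11 = 1.9050e-04 cm
Step 3: L in um = 1.9050e-04 * 1e4 = 1.905 um

1.905


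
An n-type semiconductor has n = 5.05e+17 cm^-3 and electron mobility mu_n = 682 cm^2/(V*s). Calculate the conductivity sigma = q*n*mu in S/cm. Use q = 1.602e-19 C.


Step 1: sigma = q * n * mu
Step 2: sigma = 1.602e-19 * 5.05e+17 * 682
Step 3: sigma = 5.517e+01 S/cm

5.517e+01


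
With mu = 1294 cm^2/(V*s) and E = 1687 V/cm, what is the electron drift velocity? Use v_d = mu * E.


Step 1: v_d = mu * E
Step 2: v_d = 1294 * 1687 = 2182978
Step 3: v_d = 2.18e+06 cm/s

2.18e+06


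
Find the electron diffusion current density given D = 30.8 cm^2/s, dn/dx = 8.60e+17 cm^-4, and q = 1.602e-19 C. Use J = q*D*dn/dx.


Step 1: J = q * D * (dn/dx)
Step 2: J = 1.602e-19 * 30.8 * 8.60e+17
Step 3: J = 4.24e+00 A/cm^2

4.24e+00


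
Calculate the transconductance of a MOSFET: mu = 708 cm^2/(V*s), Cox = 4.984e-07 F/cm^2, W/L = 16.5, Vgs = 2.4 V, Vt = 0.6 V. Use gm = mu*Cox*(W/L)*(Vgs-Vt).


Step 1: Vov = Vgs - Vt = 2.4 - 0.6 = 1.8 V
Step 2: gm = mu * Cox * (W/L) * Vov
Step 3: gm = 708 * 4.984e-07 * 16.5 * 1.8 = 1.05e-02 S

1.05e-02


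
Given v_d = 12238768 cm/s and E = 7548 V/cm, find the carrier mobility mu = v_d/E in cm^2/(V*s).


Step 1: mu = v_d / E
Step 2: mu = 12238768 / 7548
Step 3: mu = 1621.46 cm^2/(V*s)

1621.46


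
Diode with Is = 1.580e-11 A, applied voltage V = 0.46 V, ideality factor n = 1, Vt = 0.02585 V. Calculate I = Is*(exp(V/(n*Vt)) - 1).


Step 1: V/(n*Vt) = 0.46/(1*0.02585) = 17.7950
Step 2: exp(17.7950) = 5.3490e+07
Step 3: I = 1.580e-11 * (5.3490e+07 - 1) = 8.45e-04 A

8.45e-04


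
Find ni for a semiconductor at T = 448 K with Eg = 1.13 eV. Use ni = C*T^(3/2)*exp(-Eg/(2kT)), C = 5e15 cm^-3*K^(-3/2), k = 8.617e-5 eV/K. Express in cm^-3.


Step 1: Compute kT = 8.617e-5 * 448 = 0.03860416 eV
Step 2: Exponent = -Eg/(2kT) = -1.13/(2*0.03860416) = -14.63573
Step 3: T^(3/2) = 448^1.5 = 9482.37
Step 4: ni = 5e15 * 9482.37 * exp(-14.63573) = 2.09e+13 cm^-3

2.09e+13


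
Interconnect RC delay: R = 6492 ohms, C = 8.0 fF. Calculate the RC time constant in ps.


Step 1: tau = R * C
Step 2: tau = 6492 * 8.0 fF = 6492 * 8.0e-15 F
Step 3: tau = 5.1936e-11 s = 51.936 ps

51.936


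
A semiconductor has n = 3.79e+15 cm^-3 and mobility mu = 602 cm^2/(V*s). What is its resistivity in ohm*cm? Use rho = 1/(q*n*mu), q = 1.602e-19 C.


Step 1: sigma = q * n * mu = 1.602e-19 * 3.79e+15 * 602 = 3.65509e-01 S/cm
Step 2: rho = 1 / sigma = 1 / 3.65509e-01 = 2.736 ohm*cm

2.736


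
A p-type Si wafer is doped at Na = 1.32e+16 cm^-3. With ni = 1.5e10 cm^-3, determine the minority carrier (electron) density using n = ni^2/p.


Step 1: Majority hole concentration p ≈ Na = 1.32e+16 cm^-3
Step 2: n = ni^2 / Na = (1.5e10)^2 / 1.32e+16
Step 3: n = 1.70e+04 cm^-3

1.70e+04


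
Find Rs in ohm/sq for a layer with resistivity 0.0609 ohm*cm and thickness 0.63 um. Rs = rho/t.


Step 1: Convert thickness to cm: t = 0.63 um = 6.3000e-05 cm
Step 2: Rs = rho / t = 0.0609 / 6.3000e-05
Step 3: Rs = 966.7 ohm/sq

966.7


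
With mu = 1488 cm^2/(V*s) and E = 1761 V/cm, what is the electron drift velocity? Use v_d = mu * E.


Step 1: v_d = mu * E
Step 2: v_d = 1488 * 1761 = 2620368
Step 3: v_d = 2.62e+06 cm/s

2.62e+06


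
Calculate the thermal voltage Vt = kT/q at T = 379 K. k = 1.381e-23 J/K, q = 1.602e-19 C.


Step 1: kT = 1.381e-23 * 379 = 5.23399e-21 J
Step 2: Vt = kT/q = 5.23399e-21 / 1.602e-19
Step 3: Vt = 0.03267 V

0.03267


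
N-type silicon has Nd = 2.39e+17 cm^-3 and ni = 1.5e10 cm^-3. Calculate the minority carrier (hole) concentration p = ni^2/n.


Step 1: Since Nd >> ni, n ≈ Nd = 2.39e+17 cm^-3
Step 2: p = ni^2 / n = (1.5e10)^2 / 2.39e+17
Step 3: p = 2.25e20 / 2.39e+17 = 9.41e+02 cm^-3

9.41e+02


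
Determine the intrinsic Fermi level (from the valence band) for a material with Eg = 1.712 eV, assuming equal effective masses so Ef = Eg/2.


Step 1: For an intrinsic semiconductor, the Fermi level sits at midgap.
Step 2: Ef = Eg / 2 = 1.712 / 2 = 0.856 eV

0.856


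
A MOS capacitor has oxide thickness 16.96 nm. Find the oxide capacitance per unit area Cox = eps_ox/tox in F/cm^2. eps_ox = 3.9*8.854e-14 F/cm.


Step 1: eps_ox = 3.9 * 8.854e-14 = 3.45306e-13 F/cm
Step 2: tox in cm = 16.96 nm * 1e-7 = 1.6960e-06 cm
Step 3: Cox = 3.45306e-13 / 1.6960e-06 = 2.04e-07 F/cm^2

2.04e-07


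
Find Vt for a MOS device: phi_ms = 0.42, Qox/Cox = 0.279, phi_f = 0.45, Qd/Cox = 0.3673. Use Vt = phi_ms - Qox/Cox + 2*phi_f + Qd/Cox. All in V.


Step 1: Vt = phi_ms - Qox/Cox + 2*phi_f + Qd/Cox
Step 2: Vt = 0.42 - 0.279 + 2*0.45 + 0.3673
Step 3: Vt = 0.42 - 0.279 + 0.9 + 0.3673
Step 4: Vt = 1.4083 V

1.4083


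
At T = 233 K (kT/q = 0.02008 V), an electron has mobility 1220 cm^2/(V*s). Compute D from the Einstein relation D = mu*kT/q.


Step 1: D = mu * (kT/q)
Step 2: D = 1220 * 0.02008
Step 3: D = 24.5 cm^2/s

24.5


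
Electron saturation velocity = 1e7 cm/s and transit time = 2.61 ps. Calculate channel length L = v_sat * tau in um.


Step 1: tau in seconds = 2.61 ps * 1e-12 = 2.6100e-12 s
Step 2: L = v_sat * tau = 1e7 * 2.6100e-12 = 2.6100e-05 cm
Step 3: L in um = 2.6100e-05 * 1e4 = 0.261 um

0.261


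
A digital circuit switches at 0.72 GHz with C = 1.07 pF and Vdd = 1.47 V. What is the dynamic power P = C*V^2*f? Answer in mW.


Step 1: V^2 = 1.47^2 = 2.1609 V^2
Step 2: P = C*V^2*f = 1.07e-12 F * 2.1609 * 0.72e9 Hz
Step 3: P = 1.66475736e-03 W
Step 4: P = 1.665 mW

1.665


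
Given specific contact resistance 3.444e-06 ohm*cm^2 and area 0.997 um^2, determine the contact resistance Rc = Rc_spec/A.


Step 1: Convert area to cm^2: 0.997 um^2 = 9.9700e-09 cm^2
Step 2: Rc = Rc_spec / A = 3.444e-06 / 9.9700e-09
Step 3: Rc = 3.45e+02 ohms

3.45e+02


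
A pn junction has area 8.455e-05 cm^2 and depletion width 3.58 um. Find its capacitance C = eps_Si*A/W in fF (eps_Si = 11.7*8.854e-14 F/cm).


Step 1: eps_Si = 11.7 * 8.854e-14 = 1.035918e-12 F/cm
Step 2: W in cm = 3.58 * 1e-4 = 3.58e-04 cm
Step 3: C = 1.035918e-12 * 8.455e-05 / 3.58e-04 = 2.446561e-13 F
Step 4: C = 244.66 fF

244.66


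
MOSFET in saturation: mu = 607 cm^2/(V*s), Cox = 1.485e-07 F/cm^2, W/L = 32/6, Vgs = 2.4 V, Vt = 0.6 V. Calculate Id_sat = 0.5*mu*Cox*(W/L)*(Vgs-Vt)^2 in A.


Step 1: Overdrive voltage Vov = Vgs - Vt = 2.4 - 0.6 = 1.8 V
Step 2: W/L = 32/6 = 5.33333
Step 3: Id = 0.5 * 607 * 1.485e-07 * 5.33333 * 1.8^2
Step 4: Id = 7.79e-04 A

7.79e-04


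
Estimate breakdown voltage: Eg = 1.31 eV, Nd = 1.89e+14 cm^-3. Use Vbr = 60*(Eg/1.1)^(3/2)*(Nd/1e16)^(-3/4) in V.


Step 1: Eg/1.1 = 1.31/1.1 = 1.190909
Step 2: (Eg/1.1)^1.5 = 1.190909^1.5 = 1.299624
Step 3: (Nd/1e16)^(-0.75) = (0.0189)^(-0.75) = 19.617951
Step 4: Vbr = 60 * 1.299624 * 19.617951 = 1529.8 V

1529.8


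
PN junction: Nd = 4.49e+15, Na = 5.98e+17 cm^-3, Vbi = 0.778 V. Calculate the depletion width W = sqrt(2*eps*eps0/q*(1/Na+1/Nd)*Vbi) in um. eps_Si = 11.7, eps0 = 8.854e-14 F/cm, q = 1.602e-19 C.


Step 1: 1/Na + 1/Nd = 1/5.98e+17 + 1/4.49e+15 = 2.24389e-16
Step 2: 2*eps*eps0/q = 2*11.7*8.854e-14/1.602e-19 = 1.293281e+07
Step 3: W^2 = 1.293281e+07 * 2.24389e-16 * 0.778 = 2.25774e-09
Step 4: W = sqrt(2.25774e-09) = 4.752e-05 cm = 0.4752 um

0.4752


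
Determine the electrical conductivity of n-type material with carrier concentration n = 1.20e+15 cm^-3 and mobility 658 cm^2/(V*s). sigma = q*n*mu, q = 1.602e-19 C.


Step 1: sigma = q * n * mu
Step 2: sigma = 1.602e-19 * 1.20e+15 * 658
Step 3: sigma = 1.265e-01 S/cm

1.265e-01


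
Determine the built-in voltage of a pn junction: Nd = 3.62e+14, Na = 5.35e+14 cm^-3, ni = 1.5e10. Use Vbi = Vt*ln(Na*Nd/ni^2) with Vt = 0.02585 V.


Step 1: Compute Na*Nd/ni^2 = 5.35e+14 * 3.62e+14 / (1.5e10)^2 = 8.6076e+08
Step 2: ln(8.6076e+08) = 20.5733
Step 3: Vbi = 0.02585 * 20.5733 = 0.532 V

0.532


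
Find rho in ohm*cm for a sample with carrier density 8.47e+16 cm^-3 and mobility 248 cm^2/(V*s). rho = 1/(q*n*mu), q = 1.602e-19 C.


Step 1: sigma = q * n * mu = 1.602e-19 * 8.47e+16 * 248 = 3.36510e+00 S/cm
Step 2: rho = 1 / sigma = 1 / 3.36510e+00 = 0.2972 ohm*cm

0.2972


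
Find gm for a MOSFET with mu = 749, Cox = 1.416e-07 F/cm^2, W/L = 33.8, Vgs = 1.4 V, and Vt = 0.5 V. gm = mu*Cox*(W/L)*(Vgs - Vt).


Step 1: Vov = Vgs - Vt = 1.4 - 0.5 = 0.9 V
Step 2: gm = mu * Cox * (W/L) * Vov
Step 3: gm = 749 * 1.416e-07 * 33.8 * 0.9 = 3.23e-03 S

3.23e-03


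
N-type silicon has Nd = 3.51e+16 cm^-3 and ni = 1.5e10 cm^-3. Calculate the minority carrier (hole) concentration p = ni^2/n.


Step 1: Since Nd >> ni, n ≈ Nd = 3.51e+16 cm^-3
Step 2: p = ni^2 / n = (1.5e10)^2 / 3.51e+16
Step 3: p = 2.25e20 / 3.51e+16 = 6.41e+03 cm^-3

6.41e+03


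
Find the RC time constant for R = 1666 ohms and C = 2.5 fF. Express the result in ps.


Step 1: tau = R * C
Step 2: tau = 1666 * 2.5 fF = 1666 * 2.5e-15 F
Step 3: tau = 4.165e-12 s = 4.165 ps

4.165


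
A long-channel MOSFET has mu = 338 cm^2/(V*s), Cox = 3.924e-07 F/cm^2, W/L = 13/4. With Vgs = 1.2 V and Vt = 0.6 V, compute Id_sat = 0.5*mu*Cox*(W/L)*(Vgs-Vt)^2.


Step 1: Overdrive voltage Vov = Vgs - Vt = 1.2 - 0.6 = 0.6 V
Step 2: W/L = 13/4 = 3.25
Step 3: Id = 0.5 * 338 * 3.924e-07 * 3.25 * 0.6^2
Step 4: Id = 7.76e-05 A

7.76e-05


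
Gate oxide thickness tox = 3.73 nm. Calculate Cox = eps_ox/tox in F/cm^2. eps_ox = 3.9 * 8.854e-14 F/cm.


Step 1: eps_ox = 3.9 * 8.854e-14 = 3.45306e-13 F/cm
Step 2: tox in cm = 3.73 nm * 1e-7 = 3.7300e-07 cm
Step 3: Cox = 3.45306e-13 / 3.7300e-07 = 9.26e-07 F/cm^2

9.26e-07


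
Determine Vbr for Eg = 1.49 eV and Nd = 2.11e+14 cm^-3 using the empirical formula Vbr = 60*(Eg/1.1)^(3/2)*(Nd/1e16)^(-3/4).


Step 1: Eg/1.1 = 1.49/1.1 = 1.354545
Step 2: (Eg/1.1)^1.5 = 1.354545^1.5 = 1.576486
Step 3: (Nd/1e16)^(-0.75) = (0.0211)^(-0.75) = 18.062928
Step 4: Vbr = 60 * 1.576486 * 18.062928 = 1708.6 V

1708.6


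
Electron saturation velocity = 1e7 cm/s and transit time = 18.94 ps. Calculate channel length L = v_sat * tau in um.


Step 1: tau in seconds = 18.94 ps * 1e-12 = 1.8940e-11 s
Step 2: L = v_sat * tau = 1e7 * 1.8940e-11 = 1.8940e-04 cm
Step 3: L in um = 1.8940e-04 * 1e4 = 1.894 um

1.894


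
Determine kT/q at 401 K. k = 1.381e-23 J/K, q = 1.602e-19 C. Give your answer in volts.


Step 1: kT = 1.381e-23 * 401 = 5.53781e-21 J
Step 2: Vt = kT/q = 5.53781e-21 / 1.602e-19
Step 3: Vt = 0.03457 V

0.03457


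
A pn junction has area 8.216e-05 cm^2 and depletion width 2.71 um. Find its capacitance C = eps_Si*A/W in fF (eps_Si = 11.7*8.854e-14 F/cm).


Step 1: eps_Si = 11.7 * 8.854e-14 = 1.035918e-12 F/cm
Step 2: W in cm = 2.71 * 1e-4 = 2.71e-04 cm
Step 3: C = 1.035918e-12 * 8.216e-05 / 2.71e-04 = 3.140628e-13 F
Step 4: C = 314.06 fF

314.06


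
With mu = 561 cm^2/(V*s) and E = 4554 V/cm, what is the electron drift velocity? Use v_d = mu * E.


Step 1: v_d = mu * E
Step 2: v_d = 561 * 4554 = 2554794
Step 3: v_d = 2.55e+06 cm/s

2.55e+06


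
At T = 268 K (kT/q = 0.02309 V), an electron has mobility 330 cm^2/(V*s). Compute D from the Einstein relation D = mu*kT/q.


Step 1: D = mu * (kT/q)
Step 2: D = 330 * 0.02309
Step 3: D = 7.62 cm^2/s

7.62


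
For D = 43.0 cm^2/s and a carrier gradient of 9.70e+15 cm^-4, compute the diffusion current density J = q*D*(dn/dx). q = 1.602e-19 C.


Step 1: J = q * D * (dn/dx)
Step 2: J = 1.602e-19 * 43.0 * 9.70e+15
Step 3: J = 6.68e-02 A/cm^2

6.68e-02


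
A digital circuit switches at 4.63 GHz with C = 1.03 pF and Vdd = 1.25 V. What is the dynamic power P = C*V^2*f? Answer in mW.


Step 1: V^2 = 1.25^2 = 1.5625 V^2
Step 2: P = C*V^2*f = 1.03e-12 F * 1.5625 * 4.63e9 Hz
Step 3: P = 7.45140625e-03 W
Step 4: P = 7.451 mW

7.451


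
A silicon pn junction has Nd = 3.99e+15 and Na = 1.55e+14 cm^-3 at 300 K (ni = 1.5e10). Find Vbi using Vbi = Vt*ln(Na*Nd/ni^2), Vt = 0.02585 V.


Step 1: Compute Na*Nd/ni^2 = 1.55e+14 * 3.99e+15 / (1.5e10)^2 = 2.7487e+09
Step 2: ln(2.7487e+09) = 21.7344
Step 3: Vbi = 0.02585 * 21.7344 = 0.562 V

0.562


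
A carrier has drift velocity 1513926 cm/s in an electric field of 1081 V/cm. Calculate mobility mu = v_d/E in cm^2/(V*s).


Step 1: mu = v_d / E
Step 2: mu = 1513926 / 1081
Step 3: mu = 1400.49 cm^2/(V*s)

1400.49


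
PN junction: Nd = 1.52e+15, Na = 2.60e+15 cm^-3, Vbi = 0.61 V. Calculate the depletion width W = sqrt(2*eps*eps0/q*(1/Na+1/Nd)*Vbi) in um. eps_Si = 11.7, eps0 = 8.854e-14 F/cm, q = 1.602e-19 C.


Step 1: 1/Na + 1/Nd = 1/2.60e+15 + 1/1.52e+15 = 1.04251e-15
Step 2: 2*eps*eps0/q = 2*11.7*8.854e-14/1.602e-19 = 1.293281e+07
Step 3: W^2 = 1.293281e+07 * 1.04251e-15 * 0.61 = 8.22438e-09
Step 4: W = sqrt(8.22438e-09) = 9.069e-05 cm = 0.9069 um

0.9069


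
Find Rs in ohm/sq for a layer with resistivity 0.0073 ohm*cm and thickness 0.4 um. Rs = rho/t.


Step 1: Convert thickness to cm: t = 0.4 um = 4.0000e-05 cm
Step 2: Rs = rho / t = 0.0073 / 4.0000e-05
Step 3: Rs = 182.5 ohm/sq

182.5
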